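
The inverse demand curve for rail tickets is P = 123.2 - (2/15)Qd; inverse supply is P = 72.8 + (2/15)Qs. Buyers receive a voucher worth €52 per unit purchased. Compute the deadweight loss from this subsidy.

Deadweight loss = €5070

Pre-subsidy: 123.2 - (2/15)Q = 72.8 + (2/15)Q gives Q* = 189 and P* = 98.
With the rebate, buyers effectively pay Pb = Ps − 52, where Ps is the price sellers receive.
On the curves, Pb = 123.2 - (2/15)Q and Ps = 72.8 + (2/15)Q; the wedge Ps − Pb = 52 gives 72.8 + (2/15)Q − (123.2 - (2/15)Q) = 52, so Q' = 384.
Then Pb = 123.2 − (2/15)·384 = 72 and Ps = 72.8 + (2/15)·384 = 124.
The subsidy expands output by 384 − 189 = 195 past the efficient level; on those units the gap between marginal cost and willingness to pay runs from 0 up to 52.
DWL = ½ × 52 × 195 = 5070.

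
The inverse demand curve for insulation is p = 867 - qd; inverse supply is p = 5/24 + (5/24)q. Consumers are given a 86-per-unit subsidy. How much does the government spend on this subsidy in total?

Pre-subsidy: 867 - q = 5/24 + (5/24)q gives q* = 20803/29 and p* = 4340/29.
With the rebate, buyers effectively pay pb = ps − 86, where ps is the price sellers receive.
On the curves, pb = 867 - q and ps = 5/24 + (5/24)q; the wedge ps − pb = 86 gives 5/24 + (5/24)q − (867 - q) = 86, so q' = 22867/29.
Then pb = 867 − 1·(22867/29) = 2276/29 and ps = 5/24 + (5/24)·(22867/29) = 4770/29.
Government outlay = subsidy × quantity = 86 × 22867/29 = 1966562/29.

Government cost = 1966562/29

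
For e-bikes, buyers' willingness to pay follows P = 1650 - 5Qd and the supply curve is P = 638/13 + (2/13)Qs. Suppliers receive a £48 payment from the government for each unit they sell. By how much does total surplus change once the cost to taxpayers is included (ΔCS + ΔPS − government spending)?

Net change in total surplus = -14976/67

Pre-subsidy: 1650 - 5Q = 638/13 + (2/13)Q gives Q* = 20812/67 and P* = 6490/67.
With the subsidy, sellers receive Ps = Pb + 48 for each unit, where Pb is the price buyers pay.
On the curves, Pb = 1650 - 5Q and Ps = 638/13 + (2/13)Q; the wedge Ps − Pb = 48 gives 638/13 + (2/13)Q − (1650 - 5Q) = 48, so Q' = 21436/67.
Then Pb = 1650 − 5·(21436/67) = 3370/67 and Ps = 638/13 + (2/13)·(21436/67) = 6586/67.
ΔCS = ½(20812/67 + 21436/67)(6490/67 − 3370/67) = 65906880/4489; ΔPS = ½(20812/67 + 21436/67)(6586/67 − 6490/67) = 2027904/4489.
Government spending = 48 × 21436/67 = 1028928/67.
Net change = 65906880/4489 + 2027904/4489 − 1028928/67 = -14976/67. The loss equals the DWL triangle ½·48·624/67.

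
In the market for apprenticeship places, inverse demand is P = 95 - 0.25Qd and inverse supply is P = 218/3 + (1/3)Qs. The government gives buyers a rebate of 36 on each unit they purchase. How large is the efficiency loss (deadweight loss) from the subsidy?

Pre-subsidy: 95 - 0.25Q = 218/3 + (1/3)Q gives Q* = 268/7 and P* = 598/7.
With the rebate, buyers effectively pay Pb = Ps − 36, where Ps is the price sellers receive.
On the curves, Pb = 95 - 0.25Q and Ps = 218/3 + (1/3)Q; the wedge Ps − Pb = 36 gives 218/3 + (1/3)Q − (95 - 0.25Q) = 36, so Q' = 100.
Then Pb = 95 − 0.25·100 = 70 and Ps = 218/3 + (1/3)·100 = 106.
The subsidy expands output by 100 − 268/7 = 432/7 past the efficient level; on those units the gap between marginal cost and willingness to pay runs from 0 up to 36.
DWL = ½ × 36 × 432/7 = 7776/7.

Deadweight loss = 7776/7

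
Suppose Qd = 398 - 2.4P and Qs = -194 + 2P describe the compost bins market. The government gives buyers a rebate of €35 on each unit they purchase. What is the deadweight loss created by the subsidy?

Pre-subsidy: 398 - 2.4P = -194 + 2P gives P* = 1480/11, Q* = 826/11.
With the rebate, buyers effectively pay Pb = Ps − 35, where Ps is the price sellers receive.
Demand in terms of Ps becomes Qd = 398 − 2.4(Ps − 35) = 482 - 2.4Ps. Setting this equal to supply: 482 - 2.4Ps = -194 + 2Ps, so Ps = 1690/11.
Buyers pay Pb = 1690/11 − 35 = 1305/11; Q' = -194 + 2·(1690/11) = 1246/11.
The subsidy expands output by 1246/11 − 826/11 = 420/11 past the efficient level; on those units the gap between marginal cost and willingness to pay runs from 0 up to 35.
DWL = ½ × 35 × 420/11 = 7350/11.

Deadweight loss = 7350/11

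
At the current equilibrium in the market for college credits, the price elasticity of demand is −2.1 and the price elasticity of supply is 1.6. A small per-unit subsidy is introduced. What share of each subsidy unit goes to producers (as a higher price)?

Producer share = 21/37

For a small subsidy around the equilibrium, the benefit split depends on the relative slopes, which at a point are proportional to the elasticities.
Buyer share = εs/(εs + |εd|) = 1.6/(1.6 + 2.1) = 16/37; seller share = |εd|/(εs + |εd|) = 21/37.
So producers capture 21/37 of the subsidy.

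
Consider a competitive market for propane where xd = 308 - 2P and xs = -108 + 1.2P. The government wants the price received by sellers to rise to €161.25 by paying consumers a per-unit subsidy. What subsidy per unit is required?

Required subsidy s = €50 per unit

At a seller price of 161.25, quantity supplied is -108 + 1.2·161.25 = 85.5.
Buyers absorb 85.5 only when they pay Pb with 308 − 2·Pb = 85.5, i.e. Pb = 111.25.
s = Ps − Pb = 161.25 − 111.25 = 50.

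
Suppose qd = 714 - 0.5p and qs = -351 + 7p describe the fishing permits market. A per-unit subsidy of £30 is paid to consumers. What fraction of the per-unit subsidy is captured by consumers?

Consumer share = 14/15

Pre-subsidy: 714 - 0.5p = -351 + 7p gives p* = 142, q* = 643.
With the rebate, buyers effectively pay pb = ps − 30, where ps is the price sellers receive.
Demand in terms of ps becomes qd = 714 − 0.5(ps − 30) = 729 - 0.5ps. Setting this equal to supply: 729 - 0.5ps = -351 + 7ps, so ps = 144.
Buyers pay pb = 144 − 30 = 114; q' = -351 + 7·144 = 657.
Buyers' price falls by p* − pb = 142 − 114 = 28; sellers' price rises by ps − p* = 144 − 142 = 2.
So consumers capture 28/30 = 14/15 of each unit of subsidy.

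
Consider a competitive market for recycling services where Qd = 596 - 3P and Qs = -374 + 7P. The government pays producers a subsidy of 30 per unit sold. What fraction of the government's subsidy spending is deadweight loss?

Pre-subsidy: 596 - 3P = -374 + 7P gives P* = 97, Q* = 305.
With the subsidy, sellers receive Ps = Pb + 30 for each unit, where Pb is the price buyers pay.
Supply in terms of Pb becomes Qs = -374 + 7(Pb + 30) = -164 + 7Pb. Setting this equal to demand: 596 - 3Pb = -164 + 7Pb, so Pb = 76.
Sellers receive Ps = 76 + 30 = 106; Q' = 596 − 3·76 = 368.
ΔCS = ½(305 + 368)(97 − 76) = 7066.5; ΔPS = ½(305 + 368)(106 − 97) = 3028.5.
Government spending = 30 × 368 = 11040.
DWL = ½ × 30 × (368 − 305) = 945; fraction = 945 / 11040 = 63/736.

DWL / government spending = 63/736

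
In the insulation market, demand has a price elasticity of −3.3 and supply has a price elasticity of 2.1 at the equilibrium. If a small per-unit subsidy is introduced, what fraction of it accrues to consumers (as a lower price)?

Consumer share = 7/18

For a small subsidy around the equilibrium, the benefit split depends on the relative slopes, which at a point are proportional to the elasticities.
Buyer share = εs/(εs + |εd|) = 2.1/(2.1 + 3.3) = 7/18; seller share = |εd|/(εs + |εd|) = 11/18.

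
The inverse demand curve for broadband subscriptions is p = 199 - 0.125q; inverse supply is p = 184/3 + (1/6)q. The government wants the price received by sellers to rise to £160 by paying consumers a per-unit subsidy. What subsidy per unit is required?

Required subsidy s = £35 per unit

At a seller price of 160, quantity supplied is -368 + 6·160 = 592.
Buyers absorb 592 only when they pay pb = 199 − 0.125·592 = 125.
s = ps − pb = 160 − 125 = 35.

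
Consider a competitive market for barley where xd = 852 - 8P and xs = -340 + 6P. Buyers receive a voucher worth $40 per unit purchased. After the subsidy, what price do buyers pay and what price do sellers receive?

Buyers pay $68; sellers receive $108

Pre-subsidy: 852 - 8P = -340 + 6P gives P* = 596/7, x* = 1196/7.
With the rebate, buyers effectively pay Pb = Ps − 40, where Ps is the price sellers receive.
Demand in terms of Ps becomes xd = 852 − 8(Ps − 40) = 1172 - 8Ps. Setting this equal to supply: 1172 - 8Ps = -340 + 6Ps, so Ps = 108.
Buyers pay Pb = 108 − 40 = 68; x' = -340 + 6·108 = 308.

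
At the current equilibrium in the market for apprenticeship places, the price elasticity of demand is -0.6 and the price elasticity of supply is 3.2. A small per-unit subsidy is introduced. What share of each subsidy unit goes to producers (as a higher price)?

Producer share = 3/19

For a small subsidy around the equilibrium, the benefit split depends on the relative slopes, which at a point are proportional to the elasticities.
Buyer share = εs/(εs + |εd|) = 3.2/(3.2 + 0.6) = 16/19; seller share = |εd|/(εs + |εd|) = 3/19.
So producers capture 3/19 of the subsidy.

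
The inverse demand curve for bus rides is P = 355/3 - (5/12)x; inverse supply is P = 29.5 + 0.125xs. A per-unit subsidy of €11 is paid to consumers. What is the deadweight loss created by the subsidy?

Deadweight loss = 1452/13

Pre-subsidy: 355/3 - (5/12)x = 29.5 + 0.125x gives x* = 164 and P* = 50.
With the rebate, buyers effectively pay Pb = Ps − 11, where Ps is the price sellers receive.
On the curves, Pb = 355/3 - (5/12)x and Ps = 29.5 + 0.125x; the wedge Ps − Pb = 11 gives 29.5 + 0.125x − (355/3 - (5/12)x) = 11, so x' = 2396/13.
Then Pb = 355/3 − (5/12)·(2396/13) = 540/13 and Ps = 29.5 + 0.125·(2396/13) = 683/13.
The subsidy expands output by 2396/13 − 164 = 264/13 past the efficient level; on those units the gap between marginal cost and willingness to pay runs from 0 up to 11.
DWL = ½ × 11 × 264/13 = 1452/13.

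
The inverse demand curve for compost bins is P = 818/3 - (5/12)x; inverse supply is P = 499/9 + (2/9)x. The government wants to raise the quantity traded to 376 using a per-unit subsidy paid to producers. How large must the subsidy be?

Required subsidy s = 23 per unit

At x = 376, from the demand curve buyers pay Pb = 818/3 − (5/12)·376 = 116; from the supply curve sellers need Ps = 499/9 + (2/9)·376 = 139.
The subsidy must fill the gap: s = Ps − Pb = 139 − 116 = 23.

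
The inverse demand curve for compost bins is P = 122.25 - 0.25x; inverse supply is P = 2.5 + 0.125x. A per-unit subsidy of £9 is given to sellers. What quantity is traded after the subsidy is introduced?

x' = 1030/3

Pre-subsidy: 122.25 - 0.25x = 2.5 + 0.125x gives x* = 958/3 and P* = 509/12.
With the subsidy, sellers receive Ps = Pb + 9 for each unit, where Pb is the price buyers pay.
On the curves, Pb = 122.25 - 0.25x and Ps = 2.5 + 0.125x; the wedge Ps − Pb = 9 gives 2.5 + 0.125x − (122.25 - 0.25x) = 9, so x' = 1030/3.
Then Pb = 122.25 − 0.25·(1030/3) = 437/12 and Ps = 2.5 + 0.125·(1030/3) = 545/12.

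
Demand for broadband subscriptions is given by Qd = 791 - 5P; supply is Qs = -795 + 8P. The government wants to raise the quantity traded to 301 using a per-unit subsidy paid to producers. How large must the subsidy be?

Required subsidy s = 39 per unit

At Q = 301, invert demand for the buyer price: Pb = (791 − 301)/5 = 98; invert supply for the seller price: Ps = (301 − (-795))/8 = 137.
The subsidy must fill the gap: s = Ps − Pb = 137 − 98 = 39.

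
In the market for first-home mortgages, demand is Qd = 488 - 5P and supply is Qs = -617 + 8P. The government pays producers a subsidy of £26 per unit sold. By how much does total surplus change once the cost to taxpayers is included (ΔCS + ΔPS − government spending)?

Pre-subsidy: 488 - 5P = -617 + 8P gives P* = 85, Q* = 63.
With the subsidy, sellers receive Ps = Pb + 26 for each unit, where Pb is the price buyers pay.
Supply in terms of Pb becomes Qs = -617 + 8(Pb + 26) = -409 + 8Pb. Setting this equal to demand: 488 - 5Pb = -409 + 8Pb, so Pb = 69.
Sellers receive Ps = 69 + 26 = 95; Q' = 488 − 5·69 = 143.
ΔCS = ½(63 + 143)(85 − 69) = 1648; ΔPS = ½(63 + 143)(95 − 85) = 1030.
Government spending = 26 × 143 = 3718.
Net change = 1648 + 1030 − 3718 = -1040. The loss equals the DWL triangle ½·26·80.

Net change in total surplus = -£1040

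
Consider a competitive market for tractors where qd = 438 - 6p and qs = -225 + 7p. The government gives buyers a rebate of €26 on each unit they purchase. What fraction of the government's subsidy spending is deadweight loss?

DWL / government spending = 7/36

Pre-subsidy: 438 - 6p = -225 + 7p gives p* = 51, q* = 132.
With the rebate, buyers effectively pay pb = ps − 26, where ps is the price sellers receive.
Demand in terms of ps becomes qd = 438 − 6(ps − 26) = 594 - 6ps. Setting this equal to supply: 594 - 6ps = -225 + 7ps, so ps = 63.
Buyers pay pb = 63 − 26 = 37; q' = -225 + 7·63 = 216.
ΔCS = ½(132 + 216)(51 − 37) = 2436; ΔPS = ½(132 + 216)(63 − 51) = 2088.
Government spending = 26 × 216 = 5616.
DWL = ½ × 26 × (216 − 132) = 1092; fraction = 1092 / 5616 = 7/36.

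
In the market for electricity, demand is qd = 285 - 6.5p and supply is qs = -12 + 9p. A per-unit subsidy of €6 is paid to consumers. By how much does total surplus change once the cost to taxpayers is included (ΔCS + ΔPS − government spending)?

Net change in total surplus = -2106/31

Pre-subsidy: 285 - 6.5p = -12 + 9p gives p* = 594/31, q* = 4974/31.
With the rebate, buyers effectively pay pb = ps − 6, where ps is the price sellers receive.
Demand in terms of ps becomes qd = 285 − 6.5(ps − 6) = 324 - 6.5ps. Setting this equal to supply: 324 - 6.5ps = -12 + 9ps, so ps = 672/31.
Buyers pay pb = 672/31 − 6 = 486/31; q' = -12 + 9·(672/31) = 5676/31.
ΔCS = ½(4974/31 + 5676/31)(594/31 − 486/31) = 575100/961; ΔPS = ½(4974/31 + 5676/31)(672/31 − 594/31) = 415350/961.
Government spending = 6 × 5676/31 = 34056/31.
Net change = 575100/961 + 415350/961 − 34056/31 = -2106/31. The loss equals the DWL triangle ½·6·702/31.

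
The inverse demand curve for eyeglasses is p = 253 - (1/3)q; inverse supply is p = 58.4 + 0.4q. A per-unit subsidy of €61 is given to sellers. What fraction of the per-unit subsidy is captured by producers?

Pre-subsidy: 253 - (1/3)q = 58.4 + 0.4q gives q* = 2919/11 and p* = 1810/11.
With the subsidy, sellers receive ps = pb + 61 for each unit, where pb is the price buyers pay.
On the curves, pb = 253 - (1/3)q and ps = 58.4 + 0.4q; the wedge ps − pb = 61 gives 58.4 + 0.4q − (253 - (1/3)q) = 61, so q' = 3834/11.
Then pb = 253 − (1/3)·(3834/11) = 1505/11 and ps = 58.4 + 0.4·(3834/11) = 2176/11.
Buyers' price falls by p* − pb = 1810/11 − 1505/11 = 305/11; sellers' price rises by ps − p* = 2176/11 − 1810/11 = 366/11.
So producers capture (366/11)/61 = 6/11 of each unit of subsidy.

Producer share = 6/11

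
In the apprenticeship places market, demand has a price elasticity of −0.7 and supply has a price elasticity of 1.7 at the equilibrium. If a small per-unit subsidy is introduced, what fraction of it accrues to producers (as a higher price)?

Producer share = 7/24

For a small subsidy around the equilibrium, the benefit split depends on the relative slopes, which at a point are proportional to the elasticities.
Buyer share = εs/(εs + |εd|) = 1.7/(1.7 + 0.7) = 17/24; seller share = |εd|/(εs + |εd|) = 7/24.
So producers capture 7/24 of the subsidy.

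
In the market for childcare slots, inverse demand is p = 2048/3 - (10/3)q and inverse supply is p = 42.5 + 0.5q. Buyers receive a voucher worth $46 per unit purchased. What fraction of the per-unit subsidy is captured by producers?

Producer share = 3/23

Pre-subsidy: 2048/3 - (10/3)q = 42.5 + 0.5q gives q* = 167 and p* = 126.
With the rebate, buyers effectively pay pb = ps − 46, where ps is the price sellers receive.
On the curves, pb = 2048/3 - (10/3)q and ps = 42.5 + 0.5q; the wedge ps − pb = 46 gives 42.5 + 0.5q − (2048/3 - (10/3)q) = 46, so q' = 179.
Then pb = 2048/3 − (10/3)·179 = 86 and ps = 42.5 + 0.5·179 = 132.
Buyers' price falls by p* − pb = 126 − 86 = 40; sellers' price rises by ps − p* = 132 − 126 = 6.
So producers capture 6/46 = 3/23 of each unit of subsidy.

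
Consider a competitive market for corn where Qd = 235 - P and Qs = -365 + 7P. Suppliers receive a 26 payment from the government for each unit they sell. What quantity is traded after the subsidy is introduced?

Q' = 182.75

Pre-subsidy: 235 - P = -365 + 7P gives P* = 75, Q* = 160.
With the subsidy, sellers receive Ps = Pb + 26 for each unit, where Pb is the price buyers pay.
Supply in terms of Pb becomes Qs = -365 + 7(Pb + 26) = -183 + 7Pb. Setting this equal to demand: 235 - Pb = -183 + 7Pb, so Pb = 52.25.
Sellers receive Ps = 52.25 + 26 = 78.25; Q' = 235 − 1·52.25 = 182.75.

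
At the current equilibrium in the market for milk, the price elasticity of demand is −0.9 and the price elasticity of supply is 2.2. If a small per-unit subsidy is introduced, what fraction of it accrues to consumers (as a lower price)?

Consumer share = 22/31

For a small subsidy around the equilibrium, the benefit split depends on the relative slopes, which at a point are proportional to the elasticities.
Buyer share = εs/(εs + |εd|) = 2.2/(2.2 + 0.9) = 22/31; seller share = |εd|/(εs + |εd|) = 9/31.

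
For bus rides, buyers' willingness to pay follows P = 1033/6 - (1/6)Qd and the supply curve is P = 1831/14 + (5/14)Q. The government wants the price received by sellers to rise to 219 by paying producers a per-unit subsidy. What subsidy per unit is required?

Required subsidy s = 88 per unit

At a seller price of 219, quantity supplied is -366.2 + 2.8·219 = 247.
Buyers absorb 247 only when they pay Pb = 1033/6 − (1/6)·247 = 131.
s = Ps − Pb = 219 − 131 = 88.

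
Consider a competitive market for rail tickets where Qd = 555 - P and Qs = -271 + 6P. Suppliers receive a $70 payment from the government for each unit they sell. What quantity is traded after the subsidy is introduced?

Pre-subsidy: 555 - P = -271 + 6P gives P* = 118, Q* = 437.
With the subsidy, sellers receive Ps = Pb + 70 for each unit, where Pb is the price buyers pay.
Supply in terms of Pb becomes Qs = -271 + 6(Pb + 70) = 149 + 6Pb. Setting this equal to demand: 555 - Pb = 149 + 6Pb, so Pb = 58.
Sellers receive Ps = 58 + 70 = 128; Q' = 555 − 1·58 = 497.

Q' = 497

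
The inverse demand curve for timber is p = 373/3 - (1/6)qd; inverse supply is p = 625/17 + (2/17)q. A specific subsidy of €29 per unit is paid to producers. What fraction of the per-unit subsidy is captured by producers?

Producer share = 12/29

Pre-subsidy: 373/3 - (1/6)q = 625/17 + (2/17)q gives q* = 308 and p* = 73.
With the subsidy, sellers receive ps = pb + 29 for each unit, where pb is the price buyers pay.
On the curves, pb = 373/3 - (1/6)q and ps = 625/17 + (2/17)q; the wedge ps − pb = 29 gives 625/17 + (2/17)q − (373/3 - (1/6)q) = 29, so q' = 410.
Then pb = 373/3 − (1/6)·410 = 56 and ps = 625/17 + (2/17)·410 = 85.
Buyers' price falls by p* − pb = 73 − 56 = 17; sellers' price rises by ps − p* = 85 − 73 = 12.
So producers capture 12/29 = 12/29 of each unit of subsidy.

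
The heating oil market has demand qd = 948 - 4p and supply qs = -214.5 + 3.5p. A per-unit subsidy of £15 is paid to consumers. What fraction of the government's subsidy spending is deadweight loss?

Pre-subsidy: 948 - 4p = -214.5 + 3.5p gives p* = 155, q* = 328.
With the rebate, buyers effectively pay pb = ps − 15, where ps is the price sellers receive.
Demand in terms of ps becomes qd = 948 − 4(ps − 15) = 1008 - 4ps. Setting this equal to supply: 1008 - 4ps = -214.5 + 3.5ps, so ps = 163.
Buyers pay pb = 163 − 15 = 148; q' = -214.5 + 3.5·163 = 356.
ΔCS = ½(328 + 356)(155 − 148) = 2394; ΔPS = ½(328 + 356)(163 − 155) = 2736.
Government spending = 15 × 356 = 5340.
DWL = ½ × 15 × (356 − 328) = 210; fraction = 210 / 5340 = 7/178.

DWL / government spending = 7/178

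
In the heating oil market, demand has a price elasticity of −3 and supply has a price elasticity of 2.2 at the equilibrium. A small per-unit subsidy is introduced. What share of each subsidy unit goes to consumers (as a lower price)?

Consumer share = 11/26

For a small subsidy around the equilibrium, the benefit split depends on the relative slopes, which at a point are proportional to the elasticities.
Buyer share = εs/(εs + |εd|) = 2.2/(2.2 + 3) = 11/26; seller share = |εd|/(εs + |εd|) = 15/26.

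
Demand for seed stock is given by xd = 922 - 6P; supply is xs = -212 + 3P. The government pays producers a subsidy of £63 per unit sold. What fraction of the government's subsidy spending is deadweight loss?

Pre-subsidy: 922 - 6P = -212 + 3P gives P* = 126, x* = 166.
With the subsidy, sellers receive Ps = Pb + 63 for each unit, where Pb is the price buyers pay.
Supply in terms of Pb becomes xs = -212 + 3(Pb + 63) = -23 + 3Pb. Setting this equal to demand: 922 - 6Pb = -23 + 3Pb, so Pb = 105.
Sellers receive Ps = 105 + 63 = 168; x' = 922 − 6·105 = 292.
ΔCS = ½(166 + 292)(126 − 105) = 4809; ΔPS = ½(166 + 292)(168 − 126) = 9618.
Government spending = 63 × 292 = 18396.
DWL = ½ × 63 × (292 − 166) = 3969; fraction = 3969 / 18396 = 63/292.

DWL / government spending = 63/292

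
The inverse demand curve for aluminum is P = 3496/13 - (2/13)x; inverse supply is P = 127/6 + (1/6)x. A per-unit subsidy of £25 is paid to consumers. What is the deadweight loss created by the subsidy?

Pre-subsidy: 3496/13 - (2/13)x = 127/6 + (1/6)x gives x* = 773 and P* = 150.
With the rebate, buyers effectively pay Pb = Ps − 25, where Ps is the price sellers receive.
On the curves, Pb = 3496/13 - (2/13)x and Ps = 127/6 + (1/6)x; the wedge Ps − Pb = 25 gives 127/6 + (1/6)x − (3496/13 - (2/13)x) = 25, so x' = 851.
Then Pb = 3496/13 − (2/13)·851 = 138 and Ps = 127/6 + (1/6)·851 = 163.
The subsidy expands output by 851 − 773 = 78 past the efficient level; on those units the gap between marginal cost and willingness to pay runs from 0 up to 25.
DWL = ½ × 25 × 78 = 975.

Deadweight loss = £975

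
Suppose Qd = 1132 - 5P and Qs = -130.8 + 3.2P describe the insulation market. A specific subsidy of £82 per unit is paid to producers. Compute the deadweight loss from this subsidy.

Deadweight loss = £6560

Pre-subsidy: 1132 - 5P = -130.8 + 3.2P gives P* = 154, Q* = 362.
With the subsidy, sellers receive Ps = Pb + 82 for each unit, where Pb is the price buyers pay.
Supply in terms of Pb becomes Qs = -130.8 + 3.2(Pb + 82) = 131.6 + 3.2Pb. Setting this equal to demand: 1132 - 5Pb = 131.6 + 3.2Pb, so Pb = 122.
Sellers receive Ps = 122 + 82 = 204; Q' = 1132 − 5·122 = 522.
The subsidy expands output by 522 − 362 = 160 past the efficient level; on those units the gap between marginal cost and willingness to pay runs from 0 up to 82.
DWL = ½ × 82 × 160 = 6560.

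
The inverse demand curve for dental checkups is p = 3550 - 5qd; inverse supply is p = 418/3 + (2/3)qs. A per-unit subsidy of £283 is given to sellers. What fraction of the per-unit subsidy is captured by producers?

Pre-subsidy: 3550 - 5q = 418/3 + (2/3)q gives q* = 10232/17 and p* = 9190/17.
With the subsidy, sellers receive ps = pb + 283 for each unit, where pb is the price buyers pay.
On the curves, pb = 3550 - 5q and ps = 418/3 + (2/3)q; the wedge ps − pb = 283 gives 418/3 + (2/3)q − (3550 - 5q) = 283, so q' = 11081/17.
Then pb = 3550 − 5·(11081/17) = 4945/17 and ps = 418/3 + (2/3)·(11081/17) = 9756/17.
Buyers' price falls by p* − pb = 9190/17 − 4945/17 = 4245/17; sellers' price rises by ps − p* = 9756/17 − 9190/17 = 566/17.
So producers capture (566/17)/283 = 2/17 of each unit of subsidy.

Producer share = 2/17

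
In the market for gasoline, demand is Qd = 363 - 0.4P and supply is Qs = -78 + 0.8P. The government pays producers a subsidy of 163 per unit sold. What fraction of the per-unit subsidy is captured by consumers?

Pre-subsidy: 363 - 0.4P = -78 + 0.8P gives P* = 367.5, Q* = 216.
With the subsidy, sellers receive Ps = Pb + 163 for each unit, where Pb is the price buyers pay.
Supply in terms of Pb becomes Qs = -78 + 0.8(Pb + 163) = 52.4 + 0.8Pb. Setting this equal to demand: 363 - 0.4Pb = 52.4 + 0.8Pb, so Pb = 1553/6.
Sellers receive Ps = 1553/6 + 163 = 2531/6; Q' = 363 − 0.4·(1553/6) = 3892/15.
Buyers' price falls by P* − Pb = 367.5 − 1553/6 = 326/3; sellers' price rises by Ps − P* = 2531/6 − 367.5 = 163/3.
So consumers capture (326/3)/163 = 2/3 of each unit of subsidy.

Consumer share = 2/3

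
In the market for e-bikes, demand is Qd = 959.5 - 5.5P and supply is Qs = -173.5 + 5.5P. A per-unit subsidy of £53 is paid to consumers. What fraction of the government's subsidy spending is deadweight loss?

Pre-subsidy: 959.5 - 5.5P = -173.5 + 5.5P gives P* = 103, Q* = 393.
With the rebate, buyers effectively pay Pb = Ps − 53, where Ps is the price sellers receive.
Demand in terms of Ps becomes Qd = 959.5 − 5.5(Ps − 53) = 1251 - 5.5Ps. Setting this equal to supply: 1251 - 5.5Ps = -173.5 + 5.5Ps, so Ps = 129.5.
Buyers pay Pb = 129.5 − 53 = 76.5; Q' = -173.5 + 5.5·129.5 = 538.75.
ΔCS = ½(393 + 538.75)(103 − 76.5) = 12345.6875; ΔPS = ½(393 + 538.75)(129.5 − 103) = 12345.6875.
Government spending = 53 × 538.75 = 28553.75.
DWL = ½ × 53 × (538.75 − 393) = 3862.375; fraction = 3862.375 / 28553.75 = 583/4310.

DWL / government spending = 583/4310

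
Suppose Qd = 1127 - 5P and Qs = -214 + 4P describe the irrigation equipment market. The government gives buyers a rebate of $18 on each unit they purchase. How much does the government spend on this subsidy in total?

Government cost = $7596

Pre-subsidy: 1127 - 5P = -214 + 4P gives P* = 149, Q* = 382.
With the rebate, buyers effectively pay Pb = Ps − 18, where Ps is the price sellers receive.
Demand in terms of Ps becomes Qd = 1127 − 5(Ps − 18) = 1217 - 5Ps. Setting this equal to supply: 1217 - 5Ps = -214 + 4Ps, so Ps = 159.
Buyers pay Pb = 159 − 18 = 141; Q' = -214 + 4·159 = 422.
Government outlay = subsidy × quantity = 18 × 422 = 7596.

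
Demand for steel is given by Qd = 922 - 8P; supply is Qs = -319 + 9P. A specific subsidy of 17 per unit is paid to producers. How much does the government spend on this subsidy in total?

Pre-subsidy: 922 - 8P = -319 + 9P gives P* = 73, Q* = 338.
With the subsidy, sellers receive Ps = Pb + 17 for each unit, where Pb is the price buyers pay.
Supply in terms of Pb becomes Qs = -319 + 9(Pb + 17) = -166 + 9Pb. Setting this equal to demand: 922 - 8Pb = -166 + 9Pb, so Pb = 64.
Sellers receive Ps = 64 + 17 = 81; Q' = 922 − 8·64 = 410.
Government outlay = subsidy × quantity = 17 × 410 = 6970.

Government cost = 6970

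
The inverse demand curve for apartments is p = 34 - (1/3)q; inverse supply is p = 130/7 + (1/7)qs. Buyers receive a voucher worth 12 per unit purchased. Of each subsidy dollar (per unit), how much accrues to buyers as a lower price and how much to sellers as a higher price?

Pre-subsidy: 34 - (1/3)q = 130/7 + (1/7)q gives q* = 32.4 and p* = 23.2.
With the rebate, buyers effectively pay pb = ps − 12, where ps is the price sellers receive.
On the curves, pb = 34 - (1/3)q and ps = 130/7 + (1/7)q; the wedge ps − pb = 12 gives 130/7 + (1/7)q − (34 - (1/3)q) = 12, so q' = 57.6.
Then pb = 34 − (1/3)·57.6 = 14.8 and ps = 130/7 + (1/7)·57.6 = 26.8.
Buyers' price falls by p* − pb = 23.2 − 14.8 = 8.4; sellers' price rises by ps − p* = 26.8 − 23.2 = 3.6.

Buyers gain 8.4 per unit; sellers gain 3.6 per unit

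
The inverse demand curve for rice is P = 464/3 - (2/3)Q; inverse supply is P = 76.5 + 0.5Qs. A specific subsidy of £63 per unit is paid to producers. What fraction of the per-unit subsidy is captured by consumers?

Consumer share = 4/7

Pre-subsidy: 464/3 - (2/3)Q = 76.5 + 0.5Q gives Q* = 67 and P* = 110.
With the subsidy, sellers receive Ps = Pb + 63 for each unit, where Pb is the price buyers pay.
On the curves, Pb = 464/3 - (2/3)Q and Ps = 76.5 + 0.5Q; the wedge Ps − Pb = 63 gives 76.5 + 0.5Q − (464/3 - (2/3)Q) = 63, so Q' = 121.
Then Pb = 464/3 − (2/3)·121 = 74 and Ps = 76.5 + 0.5·121 = 137.
Buyers' price falls by P* − Pb = 110 − 74 = 36; sellers' price rises by Ps − P* = 137 − 110 = 27.
So consumers capture 36/63 = 4/7 of each unit of subsidy.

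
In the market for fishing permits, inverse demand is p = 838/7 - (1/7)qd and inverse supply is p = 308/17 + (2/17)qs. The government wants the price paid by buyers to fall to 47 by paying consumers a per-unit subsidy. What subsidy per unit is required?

At a buyer price of 47, quantity demanded is 838 − 7·47 = 509.
Sellers supply 509 only when they receive ps = 308/17 + (2/17)·509 = 78.
s = ps − pb = 78 − 47 = 31.

Required subsidy s = 31 per unit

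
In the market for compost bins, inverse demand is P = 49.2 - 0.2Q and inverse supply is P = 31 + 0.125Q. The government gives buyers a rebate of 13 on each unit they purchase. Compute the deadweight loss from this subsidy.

Pre-subsidy: 49.2 - 0.2Q = 31 + 0.125Q gives Q* = 56 and P* = 38.
With the rebate, buyers effectively pay Pb = Ps − 13, where Ps is the price sellers receive.
On the curves, Pb = 49.2 - 0.2Q and Ps = 31 + 0.125Q; the wedge Ps − Pb = 13 gives 31 + 0.125Q − (49.2 - 0.2Q) = 13, so Q' = 96.
Then Pb = 49.2 − 0.2·96 = 30 and Ps = 31 + 0.125·96 = 43.
The subsidy expands output by 96 − 56 = 40 past the efficient level; on those units the gap between marginal cost and willingness to pay runs from 0 up to 13.
DWL = ½ × 13 × 40 = 260.

Deadweight loss = 260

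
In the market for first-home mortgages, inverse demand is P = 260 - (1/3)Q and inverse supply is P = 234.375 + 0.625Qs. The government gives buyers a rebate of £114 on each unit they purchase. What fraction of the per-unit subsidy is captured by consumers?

Consumer share = 8/23

Pre-subsidy: 260 - (1/3)Q = 234.375 + 0.625Q gives Q* = 615/23 and P* = 5775/23.
With the rebate, buyers effectively pay Pb = Ps − 114, where Ps is the price sellers receive.
On the curves, Pb = 260 - (1/3)Q and Ps = 234.375 + 0.625Q; the wedge Ps − Pb = 114 gives 234.375 + 0.625Q − (260 - (1/3)Q) = 114, so Q' = 3351/23.
Then Pb = 260 − (1/3)·(3351/23) = 4863/23 and Ps = 234.375 + 0.625·(3351/23) = 7485/23.
Buyers' price falls by P* − Pb = 5775/23 − 4863/23 = 912/23; sellers' price rises by Ps − P* = 7485/23 − 5775/23 = 1710/23.
So consumers capture (912/23)/114 = 8/23 of each unit of subsidy.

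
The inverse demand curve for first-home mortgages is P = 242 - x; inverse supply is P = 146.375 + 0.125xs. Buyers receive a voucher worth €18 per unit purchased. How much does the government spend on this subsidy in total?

Pre-subsidy: 242 - x = 146.375 + 0.125x gives x* = 85 and P* = 157.
With the rebate, buyers effectively pay Pb = Ps − 18, where Ps is the price sellers receive.
On the curves, Pb = 242 - x and Ps = 146.375 + 0.125x; the wedge Ps − Pb = 18 gives 146.375 + 0.125x − (242 - x) = 18, so x' = 101.
Then Pb = 242 − 1·101 = 141 and Ps = 146.375 + 0.125·101 = 159.
Government outlay = subsidy × quantity = 18 × 101 = 1818.

Government cost = €1818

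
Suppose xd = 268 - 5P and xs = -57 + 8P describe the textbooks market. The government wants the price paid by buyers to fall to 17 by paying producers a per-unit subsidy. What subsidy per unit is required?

Required subsidy s = 13 per unit

At a buyer price of 17, quantity demanded is 268 − 5·17 = 183.
Sellers supply 183 only when they receive Ps with -57 + 8·Ps = 183, i.e. Ps = 30.
s = Ps − Pb = 30 − 17 = 13.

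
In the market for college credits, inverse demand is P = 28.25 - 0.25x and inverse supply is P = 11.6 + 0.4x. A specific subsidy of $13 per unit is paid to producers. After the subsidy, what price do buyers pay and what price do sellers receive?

Buyers pay 219/13; sellers receive 388/13

Pre-subsidy: 28.25 - 0.25x = 11.6 + 0.4x gives x* = 333/13 and P* = 284/13.
With the subsidy, sellers receive Ps = Pb + 13 for each unit, where Pb is the price buyers pay.
On the curves, Pb = 28.25 - 0.25x and Ps = 11.6 + 0.4x; the wedge Ps − Pb = 13 gives 11.6 + 0.4x − (28.25 - 0.25x) = 13, so x' = 593/13.
Then Pb = 28.25 − 0.25·(593/13) = 219/13 and Ps = 11.6 + 0.4·(593/13) = 388/13.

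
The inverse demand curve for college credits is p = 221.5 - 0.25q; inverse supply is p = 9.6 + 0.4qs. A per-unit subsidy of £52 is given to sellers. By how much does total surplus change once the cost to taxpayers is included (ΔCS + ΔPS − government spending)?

Pre-subsidy: 221.5 - 0.25q = 9.6 + 0.4q gives q* = 326 and p* = 140.
With the subsidy, sellers receive ps = pb + 52 for each unit, where pb is the price buyers pay.
On the curves, pb = 221.5 - 0.25q and ps = 9.6 + 0.4q; the wedge ps − pb = 52 gives 9.6 + 0.4q − (221.5 - 0.25q) = 52, so q' = 406.
Then pb = 221.5 − 0.25·406 = 120 and ps = 9.6 + 0.4·406 = 172.
ΔCS = ½(326 + 406)(140 − 120) = 7320; ΔPS = ½(326 + 406)(172 − 140) = 11712.
Government spending = 52 × 406 = 21112.
Net change = 7320 + 11712 − 21112 = -2080. The loss equals the DWL triangle ½·52·80.

Net change in total surplus = -£2080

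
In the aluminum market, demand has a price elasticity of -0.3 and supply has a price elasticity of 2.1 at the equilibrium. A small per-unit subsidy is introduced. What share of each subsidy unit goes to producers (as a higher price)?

For a small subsidy around the equilibrium, the benefit split depends on the relative slopes, which at a point are proportional to the elasticities.
Buyer share = εs/(εs + |εd|) = 2.1/(2.1 + 0.3) = 0.875; seller share = |εd|/(εs + |εd|) = 0.125.
So producers capture 0.125 of the subsidy.

Producer share = 0.125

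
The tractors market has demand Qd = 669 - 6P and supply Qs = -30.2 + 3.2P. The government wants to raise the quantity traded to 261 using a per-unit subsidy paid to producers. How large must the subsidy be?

Required subsidy s = 23 per unit

At Q = 261, invert demand for the buyer price: Pb = (669 − 261)/6 = 68; invert supply for the seller price: Ps = (261 − (-30.2))/3.2 = 91.
The subsidy must fill the gap: s = Ps − Pb = 91 − 68 = 23.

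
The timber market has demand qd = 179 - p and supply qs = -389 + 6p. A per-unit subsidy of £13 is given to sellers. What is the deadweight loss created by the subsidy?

Deadweight loss = 507/7

Pre-subsidy: 179 - p = -389 + 6p gives p* = 568/7, q* = 685/7.
With the subsidy, sellers receive ps = pb + 13 for each unit, where pb is the price buyers pay.
Supply in terms of pb becomes qs = -389 + 6(pb + 13) = -311 + 6pb. Setting this equal to demand: 179 - pb = -311 + 6pb, so pb = 70.
Sellers receive ps = 70 + 13 = 83; q' = 179 − 1·70 = 109.
The subsidy expands output by 109 − 685/7 = 78/7 past the efficient level; on those units the gap between marginal cost and willingness to pay runs from 0 up to 13.
DWL = ½ × 13 × 78/7 = 507/7.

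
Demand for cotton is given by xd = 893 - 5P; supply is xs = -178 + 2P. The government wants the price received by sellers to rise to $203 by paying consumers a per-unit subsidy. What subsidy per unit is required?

At a seller price of 203, quantity supplied is -178 + 2·203 = 228.
Buyers absorb 228 only when they pay Pb with 893 − 5·Pb = 228, i.e. Pb = 133.
s = Ps − Pb = 203 − 133 = 70.

Required subsidy s = $70 per unit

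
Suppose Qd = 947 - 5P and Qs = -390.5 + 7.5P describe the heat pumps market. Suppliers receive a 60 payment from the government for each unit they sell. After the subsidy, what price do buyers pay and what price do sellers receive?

Pre-subsidy: 947 - 5P = -390.5 + 7.5P gives P* = 107, Q* = 412.
With the subsidy, sellers receive Ps = Pb + 60 for each unit, where Pb is the price buyers pay.
Supply in terms of Pb becomes Qs = -390.5 + 7.5(Pb + 60) = 59.5 + 7.5Pb. Setting this equal to demand: 947 - 5Pb = 59.5 + 7.5Pb, so Pb = 71.
Sellers receive Ps = 71 + 60 = 131; Q' = 947 − 5·71 = 592.

Buyers pay 71; sellers receive 131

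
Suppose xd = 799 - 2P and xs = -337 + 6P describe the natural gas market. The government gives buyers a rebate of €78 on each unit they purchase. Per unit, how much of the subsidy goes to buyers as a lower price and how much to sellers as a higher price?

Buyers gain €58.5 per unit; sellers gain €19.5 per unit

Pre-subsidy: 799 - 2P = -337 + 6P gives P* = 142, x* = 515.
With the rebate, buyers effectively pay Pb = Ps − 78, where Ps is the price sellers receive.
Demand in terms of Ps becomes xd = 799 − 2(Ps − 78) = 955 - 2Ps. Setting this equal to supply: 955 - 2Ps = -337 + 6Ps, so Ps = 161.5.
Buyers pay Pb = 161.5 − 78 = 83.5; x' = -337 + 6·161.5 = 632.
Buyers' price falls by P* − Pb = 142 − 83.5 = 58.5; sellers' price rises by Ps − P* = 161.5 − 142 = 19.5.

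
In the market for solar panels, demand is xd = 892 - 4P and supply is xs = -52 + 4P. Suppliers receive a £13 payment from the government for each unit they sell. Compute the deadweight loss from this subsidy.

Deadweight loss = £169

Pre-subsidy: 892 - 4P = -52 + 4P gives P* = 118, x* = 420.
With the subsidy, sellers receive Ps = Pb + 13 for each unit, where Pb is the price buyers pay.
Supply in terms of Pb becomes xs = -52 + 4(Pb + 13) = 0 + 4Pb. Setting this equal to demand: 892 - 4Pb = 0 + 4Pb, so Pb = 111.5.
Sellers receive Ps = 111.5 + 13 = 124.5; x' = 892 − 4·111.5 = 446.
The subsidy expands output by 446 − 420 = 26 past the efficient level; on those units the gap between marginal cost and willingness to pay runs from 0 up to 13.
DWL = ½ × 13 × 26 = 169.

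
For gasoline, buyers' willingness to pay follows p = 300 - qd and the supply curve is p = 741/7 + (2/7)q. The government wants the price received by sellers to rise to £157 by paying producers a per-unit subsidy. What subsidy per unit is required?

At a seller price of 157, quantity supplied is -370.5 + 3.5·157 = 179.
Buyers absorb 179 only when they pay pb = 300 − 1·179 = 121.
s = ps − pb = 157 − 121 = 36.

Required subsidy s = £36 per unit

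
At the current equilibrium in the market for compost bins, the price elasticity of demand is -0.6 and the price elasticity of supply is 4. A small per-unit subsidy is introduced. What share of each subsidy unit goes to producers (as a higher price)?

For a small subsidy around the equilibrium, the benefit split depends on the relative slopes, which at a point are proportional to the elasticities.
Buyer share = εs/(εs + |εd|) = 4/(4 + 0.6) = 20/23; seller share = |εd|/(εs + |εd|) = 3/23.
So producers capture 3/23 of the subsidy.

Producer share = 3/23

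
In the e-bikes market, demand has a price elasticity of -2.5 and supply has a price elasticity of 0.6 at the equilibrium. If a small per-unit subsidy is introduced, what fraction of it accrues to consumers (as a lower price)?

For a small subsidy around the equilibrium, the benefit split depends on the relative slopes, which at a point are proportional to the elasticities.
Buyer share = εs/(εs + |εd|) = 0.6/(0.6 + 2.5) = 6/31; seller share = |εd|/(εs + |εd|) = 25/31.

Consumer share = 6/31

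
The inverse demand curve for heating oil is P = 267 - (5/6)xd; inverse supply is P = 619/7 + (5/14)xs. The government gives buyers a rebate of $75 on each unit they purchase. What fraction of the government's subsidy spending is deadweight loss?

Pre-subsidy: 267 - (5/6)x = 619/7 + (5/14)x gives x* = 150 and P* = 142.
With the rebate, buyers effectively pay Pb = Ps − 75, where Ps is the price sellers receive.
On the curves, Pb = 267 - (5/6)x and Ps = 619/7 + (5/14)x; the wedge Ps − Pb = 75 gives 619/7 + (5/14)x − (267 - (5/6)x) = 75, so x' = 213.
Then Pb = 267 − (5/6)·213 = 89.5 and Ps = 619/7 + (5/14)·213 = 164.5.
ΔCS = ½(150 + 213)(142 − 89.5) = 9528.75; ΔPS = ½(150 + 213)(164.5 − 142) = 4083.75.
Government spending = 75 × 213 = 15975.
DWL = ½ × 75 × (213 − 150) = 2362.5; fraction = 2362.5 / 15975 = 21/142.

DWL / government spending = 21/142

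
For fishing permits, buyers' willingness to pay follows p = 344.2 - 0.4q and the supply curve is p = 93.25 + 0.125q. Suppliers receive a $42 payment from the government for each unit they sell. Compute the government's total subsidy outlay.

Pre-subsidy: 344.2 - 0.4q = 93.25 + 0.125q gives q* = 478 and p* = 153.
With the subsidy, sellers receive ps = pb + 42 for each unit, where pb is the price buyers pay.
On the curves, pb = 344.2 - 0.4q and ps = 93.25 + 0.125q; the wedge ps − pb = 42 gives 93.25 + 0.125q − (344.2 - 0.4q) = 42, so q' = 558.
Then pb = 344.2 − 0.4·558 = 121 and ps = 93.25 + 0.125·558 = 163.
Government outlay = subsidy × quantity = 42 × 558 = 23436.

Government cost = $23436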